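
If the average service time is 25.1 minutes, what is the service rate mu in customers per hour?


mu = 60 / avg_service_time = 60 / 25.1 = 2.39 per hour

2.39 per hour


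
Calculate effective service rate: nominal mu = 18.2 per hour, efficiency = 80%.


Effective rate = mu * efficiency = 18.2 * 0.8 = 14.56 per hour

14.56 per hour


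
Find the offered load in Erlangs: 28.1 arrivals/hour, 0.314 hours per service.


Offered load a = lambda * E[S] = 28.1 * 0.314 = 8.82 Erlangs

8.82 Erlangs


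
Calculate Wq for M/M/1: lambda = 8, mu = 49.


rho = 8/49; Wq = rho/(mu - lambda) = 0.004 hours

0.004 hours


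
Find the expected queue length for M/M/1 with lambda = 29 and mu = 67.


rho = 29/67; Lq = rho^2/(1-rho) = 0.33

0.33


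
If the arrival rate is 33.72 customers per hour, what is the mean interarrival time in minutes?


Mean interarrival time = 60/lambda = 60/33.72 = 1.78 minutes

1.78 minutes


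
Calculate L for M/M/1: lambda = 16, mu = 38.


rho = 16/38; L = rho/(1-rho) = 0.73

0.73


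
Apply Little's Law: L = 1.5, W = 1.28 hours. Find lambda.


lambda = L / W = 1.5 / 1.28 = 1.17 per hour

1.17 per hour


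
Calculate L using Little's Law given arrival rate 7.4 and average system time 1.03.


L = lambda * W = 7.4 * 1.03 = 7.62

7.62


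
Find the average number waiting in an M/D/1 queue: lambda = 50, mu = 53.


M/D/1: Lq = rho^2 / (2*(1-rho)) where rho = 50/53; Lq = 7.86

7.86


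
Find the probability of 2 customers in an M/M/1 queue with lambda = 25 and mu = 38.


rho = 25/38; P(n) = (1-rho)*rho^n = (1-25/38)*(25/38)^2 = 0.1481

0.1481


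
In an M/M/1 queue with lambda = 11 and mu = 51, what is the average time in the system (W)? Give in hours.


W = 1/(mu - lambda) = 1/(51 - 11) = 0.025 hours

0.025 hours


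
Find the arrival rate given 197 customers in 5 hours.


lambda = total arrivals / time = 197 / 5 = 39.4 per hour

39.4 per hour


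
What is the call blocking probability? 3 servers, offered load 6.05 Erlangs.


B(N,A) = (A^N/N!) / sum(A^k/k!, k=0..N) with N=3, A=6.05 = 0.5928

0.5928


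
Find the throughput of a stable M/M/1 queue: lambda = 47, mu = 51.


For a stable queue (lambda < mu), throughput = lambda = 47 per hour

47 per hour


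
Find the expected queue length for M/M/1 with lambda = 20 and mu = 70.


rho = 20/70; Lq = rho^2/(1-rho) = 0.11

0.11


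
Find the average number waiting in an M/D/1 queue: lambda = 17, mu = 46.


M/D/1: Lq = rho^2 / (2*(1-rho)) where rho = 17/46; Lq = 0.11

0.11


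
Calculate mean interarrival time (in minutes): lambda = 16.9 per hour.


Mean interarrival time = 60/lambda = 60/16.9 = 3.55 minutes

3.55 minutes


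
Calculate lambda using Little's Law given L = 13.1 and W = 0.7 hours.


lambda = L / W = 13.1 / 0.7 = 18.71 per hour

18.71 per hour


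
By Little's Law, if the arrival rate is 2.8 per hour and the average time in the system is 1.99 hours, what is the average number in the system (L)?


L = lambda * W = 2.8 * 1.99 = 5.57

5.57


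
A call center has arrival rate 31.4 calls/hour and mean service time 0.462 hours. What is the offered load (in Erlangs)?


Offered load a = lambda * E[S] = 31.4 * 0.462 = 14.51 Erlangs

14.51 Erlangs


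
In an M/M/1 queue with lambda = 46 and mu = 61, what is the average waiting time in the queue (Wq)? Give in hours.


rho = 46/61; Wq = rho/(mu - lambda) = 0.0503 hours

0.0503 hours


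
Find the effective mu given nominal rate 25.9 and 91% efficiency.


Effective rate = mu * efficiency = 25.9 * 0.91 = 23.57 per hour

23.57 per hour


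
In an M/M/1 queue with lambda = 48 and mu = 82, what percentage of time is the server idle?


Idle fraction = (1 - rho) * 100 = (1 - 48/82) * 100 = 41.5%

41.5%


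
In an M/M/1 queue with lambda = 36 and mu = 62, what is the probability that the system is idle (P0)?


P0 = 1 - rho = 1 - 36/62 = 0.4194

0.4194


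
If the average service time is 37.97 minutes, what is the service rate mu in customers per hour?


mu = 60 / avg_service_time = 60 / 37.97 = 1.58 per hour

1.58 per hour


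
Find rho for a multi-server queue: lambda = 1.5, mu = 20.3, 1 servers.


rho = lambda / (c * mu) = 1.5 / (1 * 20.3) = 0.0739

0.0739


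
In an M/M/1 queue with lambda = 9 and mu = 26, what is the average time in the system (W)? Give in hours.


W = 1/(mu - lambda) = 1/(26 - 9) = 0.0588 hours

0.0588 hours


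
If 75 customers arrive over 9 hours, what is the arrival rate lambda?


lambda = total arrivals / time = 75 / 9 = 8.33 per hour

8.33 per hour


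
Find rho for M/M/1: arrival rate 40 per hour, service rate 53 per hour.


rho = lambda/mu = 40/53 = 0.7547

0.7547


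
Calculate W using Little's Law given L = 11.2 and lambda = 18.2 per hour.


W = L / lambda = 11.2 / 18.2 = 0.6154 hours

0.6154 hours


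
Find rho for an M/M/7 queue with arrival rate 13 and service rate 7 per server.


rho = lambda/(c*mu) = 13/(7*7) = 0.2653

0.2653


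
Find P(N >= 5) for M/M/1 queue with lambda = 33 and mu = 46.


P(N >= 5) = rho^5 = (33/46)^5 = 0.19

0.19


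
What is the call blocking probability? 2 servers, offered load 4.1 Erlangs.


B(N,A) = (A^N/N!) / sum(A^k/k!, k=0..N) with N=2, A=4.1 = 0.6224

0.6224


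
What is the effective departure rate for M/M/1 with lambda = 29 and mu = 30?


For a stable queue (lambda < mu), throughput = lambda = 29 per hour

29 per hour


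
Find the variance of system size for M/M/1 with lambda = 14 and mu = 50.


rho = 14/50; Var(N) = rho/(1-rho)^2 = 0.54

0.54


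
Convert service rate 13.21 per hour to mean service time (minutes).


Mean service time = 60/mu = 60/13.21 = 4.54 minutes

4.54 minutes


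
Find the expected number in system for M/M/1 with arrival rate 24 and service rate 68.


rho = 24/68; L = rho/(1-rho) = 0.55

0.55


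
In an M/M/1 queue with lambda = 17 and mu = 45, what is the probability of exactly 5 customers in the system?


rho = 17/45; P(n) = (1-rho)*rho^n = (1-17/45)*(17/45)^5 = 0.0048

0.0048


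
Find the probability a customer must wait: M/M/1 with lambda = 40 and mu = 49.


P(wait) = rho = lambda/mu = 40/49 = 0.8163

0.8163


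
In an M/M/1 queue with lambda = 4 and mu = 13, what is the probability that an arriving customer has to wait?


P(wait) = rho = lambda/mu = 4/13 = 0.3077

0.3077


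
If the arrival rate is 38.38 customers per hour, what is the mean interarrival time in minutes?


Mean interarrival time = 60/lambda = 60/38.38 = 1.56 minutes

1.56 minutes


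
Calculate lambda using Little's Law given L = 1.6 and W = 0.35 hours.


lambda = L / W = 1.6 / 0.35 = 4.57 per hour

4.57 per hour


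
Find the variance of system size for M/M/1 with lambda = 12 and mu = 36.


rho = 12/36; Var(N) = rho/(1-rho)^2 = 0.75

0.75


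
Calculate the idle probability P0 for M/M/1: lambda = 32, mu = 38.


P0 = 1 - rho = 1 - 32/38 = 0.1579

0.1579


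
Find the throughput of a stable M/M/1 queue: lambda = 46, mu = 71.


For a stable queue (lambda < mu), throughput = lambda = 46 per hour

46 per hour


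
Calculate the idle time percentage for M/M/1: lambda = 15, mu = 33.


Idle fraction = (1 - rho) * 100 = (1 - 15/33) * 100 = 54.5%

54.5%


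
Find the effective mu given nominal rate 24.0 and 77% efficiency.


Effective rate = mu * efficiency = 24.0 * 0.77 = 18.48 per hour

18.48 per hour


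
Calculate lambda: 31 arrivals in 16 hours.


lambda = total arrivals / time = 31 / 16 = 1.94 per hour

1.94 per hour


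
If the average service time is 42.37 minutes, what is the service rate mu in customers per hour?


mu = 60 / avg_service_time = 60 / 42.37 = 1.42 per hour

1.42 per hour


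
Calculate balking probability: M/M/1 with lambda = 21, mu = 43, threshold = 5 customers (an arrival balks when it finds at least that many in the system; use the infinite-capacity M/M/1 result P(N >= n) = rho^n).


P(N >= 5) = rho^5 = (21/43)^5 = 0.0278

0.0278


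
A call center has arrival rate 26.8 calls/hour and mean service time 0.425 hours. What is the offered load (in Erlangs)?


Offered load a = lambda * E[S] = 26.8 * 0.425 = 11.39 Erlangs

11.39 Erlangs


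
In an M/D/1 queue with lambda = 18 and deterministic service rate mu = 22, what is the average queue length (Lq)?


M/D/1: Lq = rho^2 / (2*(1-rho)) where rho = 18/22; Lq = 1.84

1.84


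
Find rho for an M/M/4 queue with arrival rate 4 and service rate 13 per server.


rho = lambda/(c*mu) = 4/(4*13) = 0.0769

0.0769


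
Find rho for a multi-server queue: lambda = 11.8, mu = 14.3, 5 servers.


rho = lambda / (c * mu) = 11.8 / (5 * 14.3) = 0.165

0.165


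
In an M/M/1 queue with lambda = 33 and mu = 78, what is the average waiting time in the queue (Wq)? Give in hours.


rho = 33/78; Wq = rho/(mu - lambda) = 0.0094 hours

0.0094 hours


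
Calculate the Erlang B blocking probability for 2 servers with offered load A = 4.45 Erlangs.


B(N,A) = (A^N/N!) / sum(A^k/k!, k=0..N) with N=2, A=4.45 = 0.645

0.645


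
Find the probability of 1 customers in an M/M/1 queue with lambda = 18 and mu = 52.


rho = 18/52; P(n) = (1-rho)*rho^n = (1-18/52)*(18/52)^1 = 0.2263

0.2263


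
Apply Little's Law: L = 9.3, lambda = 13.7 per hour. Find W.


W = L / lambda = 9.3 / 13.7 = 0.6788 hours

0.6788 hours


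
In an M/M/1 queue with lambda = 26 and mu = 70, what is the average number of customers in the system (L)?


rho = 26/70; L = rho/(1-rho) = 0.59

0.59


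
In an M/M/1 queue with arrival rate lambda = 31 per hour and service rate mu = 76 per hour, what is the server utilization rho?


rho = lambda/mu = 31/76 = 0.4079

0.4079


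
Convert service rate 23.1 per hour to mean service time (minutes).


Mean service time = 60/mu = 60/23.1 = 2.6 minutes

2.6 minutes


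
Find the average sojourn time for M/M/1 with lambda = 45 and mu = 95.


W = 1/(mu - lambda) = 1/(95 - 45) = 0.02 hours

0.02 hours


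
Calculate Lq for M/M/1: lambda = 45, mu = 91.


rho = 45/91; Lq = rho^2/(1-rho) = 0.48

0.48


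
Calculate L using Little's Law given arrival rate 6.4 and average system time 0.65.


L = lambda * W = 6.4 * 0.65 = 4.16

4.16


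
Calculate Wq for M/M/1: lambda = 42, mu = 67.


rho = 42/67; Wq = rho/(mu - lambda) = 0.0251 hours

0.0251 hours


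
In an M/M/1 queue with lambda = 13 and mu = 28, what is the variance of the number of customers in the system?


rho = 13/28; Var(N) = rho/(1-rho)^2 = 1.62

1.62


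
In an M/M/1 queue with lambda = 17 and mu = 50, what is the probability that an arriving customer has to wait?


P(wait) = rho = lambda/mu = 17/50 = 0.34

0.34


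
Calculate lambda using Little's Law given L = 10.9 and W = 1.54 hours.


lambda = L / W = 10.9 / 1.54 = 7.08 per hour

7.08 per hour


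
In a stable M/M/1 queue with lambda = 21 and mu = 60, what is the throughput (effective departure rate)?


For a stable queue (lambda < mu), throughput = lambda = 21 per hour

21 per hour


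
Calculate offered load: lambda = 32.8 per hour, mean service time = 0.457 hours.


Offered load a = lambda * E[S] = 32.8 * 0.457 = 14.99 Erlangs

14.99 Erlangs


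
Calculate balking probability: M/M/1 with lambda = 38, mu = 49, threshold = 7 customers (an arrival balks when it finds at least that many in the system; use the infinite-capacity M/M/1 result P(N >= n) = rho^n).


P(N >= 7) = rho^7 = (38/49)^7 = 0.1687

0.1687


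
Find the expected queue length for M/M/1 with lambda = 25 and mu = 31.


rho = 25/31; Lq = rho^2/(1-rho) = 3.36

3.36


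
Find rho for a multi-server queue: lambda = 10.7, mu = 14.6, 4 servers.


rho = lambda / (c * mu) = 10.7 / (4 * 14.6) = 0.1832

0.1832


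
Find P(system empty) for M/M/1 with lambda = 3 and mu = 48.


P0 = 1 - rho = 1 - 3/48 = 0.9375

0.9375


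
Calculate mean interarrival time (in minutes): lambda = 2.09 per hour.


Mean interarrival time = 60/lambda = 60/2.09 = 28.71 minutes

28.71 minutes


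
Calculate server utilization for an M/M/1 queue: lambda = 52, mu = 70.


rho = lambda/mu = 52/70 = 0.7429

0.7429


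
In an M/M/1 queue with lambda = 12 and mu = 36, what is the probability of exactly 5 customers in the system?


rho = 12/36; P(n) = (1-rho)*rho^n = (1-12/36)*(12/36)^5 = 0.0027

0.0027


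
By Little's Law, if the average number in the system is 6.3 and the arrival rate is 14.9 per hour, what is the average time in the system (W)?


W = L / lambda = 6.3 / 14.9 = 0.4228 hours

0.4228 hours


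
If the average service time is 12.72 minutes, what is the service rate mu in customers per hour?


mu = 60 / avg_service_time = 60 / 12.72 = 4.72 per hour

4.72 per hour


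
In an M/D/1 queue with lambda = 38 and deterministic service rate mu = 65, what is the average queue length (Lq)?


M/D/1: Lq = rho^2 / (2*(1-rho)) where rho = 38/65; Lq = 0.41

0.41


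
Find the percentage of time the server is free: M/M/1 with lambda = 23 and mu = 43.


Idle fraction = (1 - rho) * 100 = (1 - 23/43) * 100 = 46.5%

46.5%


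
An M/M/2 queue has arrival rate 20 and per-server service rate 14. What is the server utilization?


rho = lambda/(c*mu) = 20/(2*14) = 0.7143

0.7143


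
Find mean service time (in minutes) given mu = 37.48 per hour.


Mean service time = 60/mu = 60/37.48 = 1.6 minutes

1.6 minutes


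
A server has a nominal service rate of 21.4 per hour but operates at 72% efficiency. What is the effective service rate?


Effective rate = mu * efficiency = 21.4 * 0.72 = 15.41 per hour

15.41 per hour


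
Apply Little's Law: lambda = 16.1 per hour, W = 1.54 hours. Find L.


L = lambda * W = 16.1 * 1.54 = 24.79

24.79


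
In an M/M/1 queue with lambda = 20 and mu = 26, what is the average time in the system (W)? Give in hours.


W = 1/(mu - lambda) = 1/(26 - 20) = 0.1667 hours

0.1667 hours


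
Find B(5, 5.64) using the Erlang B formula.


B(N,A) = (A^N/N!) / sum(A^k/k!, k=0..N) with N=5, A=5.64 = 0.3345

0.3345


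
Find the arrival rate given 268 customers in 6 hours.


lambda = total arrivals / time = 268 / 6 = 44.67 per hour

44.67 per hour


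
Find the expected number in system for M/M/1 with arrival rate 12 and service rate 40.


rho = 12/40; L = rho/(1-rho) = 0.43

0.43


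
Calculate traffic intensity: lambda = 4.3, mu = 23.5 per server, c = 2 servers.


rho = lambda / (c * mu) = 4.3 / (2 * 23.5) = 0.0915

0.0915


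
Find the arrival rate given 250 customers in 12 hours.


lambda = total arrivals / time = 250 / 12 = 20.83 per hour

20.83 per hour


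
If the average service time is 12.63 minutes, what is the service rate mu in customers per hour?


mu = 60 / avg_service_time = 60 / 12.63 = 4.75 per hour

4.75 per hour


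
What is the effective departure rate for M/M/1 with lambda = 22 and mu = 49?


For a stable queue (lambda < mu), throughput = lambda = 22 per hour

22 per hour


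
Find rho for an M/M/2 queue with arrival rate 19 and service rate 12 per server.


rho = lambda/(c*mu) = 19/(2*12) = 0.7917

0.7917


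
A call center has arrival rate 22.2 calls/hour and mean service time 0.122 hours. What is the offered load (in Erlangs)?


Offered load a = lambda * E[S] = 22.2 * 0.122 = 2.71 Erlangs

2.71 Erlangs


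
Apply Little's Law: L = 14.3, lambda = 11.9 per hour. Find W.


W = L / lambda = 14.3 / 11.9 = 1.2017 hours

1.2017 hours


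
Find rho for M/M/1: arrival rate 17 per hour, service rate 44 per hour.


rho = lambda/mu = 17/44 = 0.3864

0.3864


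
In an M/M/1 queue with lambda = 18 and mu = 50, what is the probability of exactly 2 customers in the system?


rho = 18/50; P(n) = (1-rho)*rho^n = (1-18/50)*(18/50)^2 = 0.0829

0.0829


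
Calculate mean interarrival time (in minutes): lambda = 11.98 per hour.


Mean interarrival time = 60/lambda = 60/11.98 = 5.01 minutes

5.01 minutes


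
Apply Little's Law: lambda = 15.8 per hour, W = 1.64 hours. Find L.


L = lambda * W = 15.8 * 1.64 = 25.91

25.91


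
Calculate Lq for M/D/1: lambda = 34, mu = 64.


M/D/1: Lq = rho^2 / (2*(1-rho)) where rho = 34/64; Lq = 0.3

0.3


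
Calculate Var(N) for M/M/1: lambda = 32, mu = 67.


rho = 32/67; Var(N) = rho/(1-rho)^2 = 1.75

1.75


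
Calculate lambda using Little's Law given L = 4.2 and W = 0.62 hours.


lambda = L / W = 4.2 / 0.62 = 6.77 per hour

6.77 per hour


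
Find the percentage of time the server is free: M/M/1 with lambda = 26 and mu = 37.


Idle fraction = (1 - rho) * 100 = (1 - 26/37) * 100 = 29.7%

29.7%


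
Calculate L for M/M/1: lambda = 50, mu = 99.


rho = 50/99; L = rho/(1-rho) = 1.02

1.02


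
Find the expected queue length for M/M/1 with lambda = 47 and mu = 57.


rho = 47/57; Lq = rho^2/(1-rho) = 3.88

3.88


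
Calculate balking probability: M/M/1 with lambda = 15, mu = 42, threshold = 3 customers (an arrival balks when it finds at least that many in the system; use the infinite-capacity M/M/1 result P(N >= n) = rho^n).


P(N >= 3) = rho^3 = (15/42)^3 = 0.0456

0.0456


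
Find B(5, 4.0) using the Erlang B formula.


B(N,A) = (A^N/N!) / sum(A^k/k!, k=0..N) with N=5, A=4.0 = 0.1991

0.1991


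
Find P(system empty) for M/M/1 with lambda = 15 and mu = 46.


P0 = 1 - rho = 1 - 15/46 = 0.6739

0.6739


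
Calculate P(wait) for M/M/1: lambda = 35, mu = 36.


P(wait) = rho = lambda/mu = 35/36 = 0.9722

0.9722


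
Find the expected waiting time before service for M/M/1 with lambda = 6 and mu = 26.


rho = 6/26; Wq = rho/(mu - lambda) = 0.0115 hours

0.0115 hours


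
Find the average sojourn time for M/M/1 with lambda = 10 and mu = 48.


W = 1/(mu - lambda) = 1/(48 - 10) = 0.0263 hours

0.0263 hours


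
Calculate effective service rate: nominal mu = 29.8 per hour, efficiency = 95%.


Effective rate = mu * efficiency = 29.8 * 0.95 = 28.31 per hour

28.31 per hour


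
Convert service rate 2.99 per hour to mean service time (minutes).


Mean service time = 60/mu = 60/2.99 = 20.07 minutes

20.07 minutes


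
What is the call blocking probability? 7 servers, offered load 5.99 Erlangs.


B(N,A) = (A^N/N!) / sum(A^k/k!, k=0..N) with N=7, A=5.99 = 0.1844

0.1844


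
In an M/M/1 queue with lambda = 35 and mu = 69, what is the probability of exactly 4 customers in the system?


rho = 35/69; P(n) = (1-rho)*rho^n = (1-35/69)*(35/69)^4 = 0.0326

0.0326


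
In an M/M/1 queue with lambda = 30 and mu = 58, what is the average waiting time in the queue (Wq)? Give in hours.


rho = 30/58; Wq = rho/(mu - lambda) = 0.0185 hours

0.0185 hours


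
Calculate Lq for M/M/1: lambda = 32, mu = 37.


rho = 32/37; Lq = rho^2/(1-rho) = 5.54

5.54


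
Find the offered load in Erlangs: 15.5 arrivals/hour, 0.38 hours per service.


Offered load a = lambda * E[S] = 15.5 * 0.38 = 5.89 Erlangs

5.89 Erlangs


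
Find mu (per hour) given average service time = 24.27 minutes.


mu = 60 / avg_service_time = 60 / 24.27 = 2.47 per hour

2.47 per hour


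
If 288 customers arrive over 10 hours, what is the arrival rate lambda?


lambda = total arrivals / time = 288 / 10 = 28.8 per hour

28.8 per hour


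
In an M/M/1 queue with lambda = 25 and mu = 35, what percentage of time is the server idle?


Idle fraction = (1 - rho) * 100 = (1 - 25/35) * 100 = 28.6%

28.6%


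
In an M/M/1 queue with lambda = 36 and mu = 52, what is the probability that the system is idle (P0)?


P0 = 1 - rho = 1 - 36/52 = 0.3077

0.3077


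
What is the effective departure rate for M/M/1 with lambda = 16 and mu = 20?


For a stable queue (lambda < mu), throughput = lambda = 16 per hour

16 per hour


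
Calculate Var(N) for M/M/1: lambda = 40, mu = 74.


rho = 40/74; Var(N) = rho/(1-rho)^2 = 2.56

2.56


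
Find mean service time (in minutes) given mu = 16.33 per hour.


Mean service time = 60/mu = 60/16.33 = 3.67 minutes

3.67 minutes


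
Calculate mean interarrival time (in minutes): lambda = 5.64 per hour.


Mean interarrival time = 60/lambda = 60/5.64 = 10.64 minutes

10.64 minutes


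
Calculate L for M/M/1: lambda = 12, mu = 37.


rho = 12/37; L = rho/(1-rho) = 0.48

0.48


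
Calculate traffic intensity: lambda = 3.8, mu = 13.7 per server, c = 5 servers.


rho = lambda / (c * mu) = 3.8 / (5 * 13.7) = 0.0555

0.0555


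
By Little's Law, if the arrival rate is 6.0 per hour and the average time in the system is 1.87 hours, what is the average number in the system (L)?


L = lambda * W = 6.0 * 1.87 = 11.22

11.22


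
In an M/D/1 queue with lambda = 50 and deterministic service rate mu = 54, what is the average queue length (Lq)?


M/D/1: Lq = rho^2 / (2*(1-rho)) where rho = 50/54; Lq = 5.79

5.79


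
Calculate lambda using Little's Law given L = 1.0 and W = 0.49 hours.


lambda = L / W = 1.0 / 0.49 = 2.04 per hour

2.04 per hour


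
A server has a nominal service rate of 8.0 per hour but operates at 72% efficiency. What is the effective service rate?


Effective rate = mu * efficiency = 8.0 * 0.72 = 5.76 per hour

5.76 per hour


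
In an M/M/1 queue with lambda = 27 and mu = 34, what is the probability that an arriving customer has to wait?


P(wait) = rho = lambda/mu = 27/34 = 0.7941

0.7941


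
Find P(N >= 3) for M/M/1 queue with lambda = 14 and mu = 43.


P(N >= 3) = rho^3 = (14/43)^3 = 0.0345

0.0345


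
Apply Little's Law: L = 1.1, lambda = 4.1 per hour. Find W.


W = L / lambda = 1.1 / 4.1 = 0.2683 hours

0.2683 hours


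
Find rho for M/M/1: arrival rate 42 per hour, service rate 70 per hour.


rho = lambda/mu = 42/70 = 0.6

0.6


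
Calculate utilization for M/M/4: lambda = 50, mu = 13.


rho = lambda/(c*mu) = 50/(4*13) = 0.9615

0.9615


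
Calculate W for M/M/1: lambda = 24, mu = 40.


W = 1/(mu - lambda) = 1/(40 - 24) = 0.0625 hours

0.0625 hours


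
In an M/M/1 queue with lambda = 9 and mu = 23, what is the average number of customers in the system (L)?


rho = 9/23; L = rho/(1-rho) = 0.64

0.64


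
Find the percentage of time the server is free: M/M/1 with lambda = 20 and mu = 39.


Idle fraction = (1 - rho) * 100 = (1 - 20/39) * 100 = 48.7%

48.7%


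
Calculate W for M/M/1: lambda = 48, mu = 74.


W = 1/(mu - lambda) = 1/(74 - 48) = 0.0385 hours

0.0385 hours


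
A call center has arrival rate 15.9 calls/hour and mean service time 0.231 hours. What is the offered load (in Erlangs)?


Offered load a = lambda * E[S] = 15.9 * 0.231 = 3.67 Erlangs

3.67 Erlangs


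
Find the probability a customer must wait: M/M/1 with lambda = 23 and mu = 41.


P(wait) = rho = lambda/mu = 23/41 = 0.561

0.561


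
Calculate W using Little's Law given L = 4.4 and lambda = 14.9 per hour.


W = L / lambda = 4.4 / 14.9 = 0.2953 hours

0.2953 hours


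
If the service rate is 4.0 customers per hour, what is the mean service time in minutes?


Mean service time = 60/mu = 60/4.0 = 15.0 minutes

15.0 minutes


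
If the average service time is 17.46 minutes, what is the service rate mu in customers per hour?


mu = 60 / avg_service_time = 60 / 17.46 = 3.44 per hour

3.44 per hour


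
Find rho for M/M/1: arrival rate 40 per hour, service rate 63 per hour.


rho = lambda/mu = 40/63 = 0.6349

0.6349


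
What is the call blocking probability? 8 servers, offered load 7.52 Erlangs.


B(N,A) = (A^N/N!) / sum(A^k/k!, k=0..N) with N=8, A=7.52 = 0.2086

0.2086


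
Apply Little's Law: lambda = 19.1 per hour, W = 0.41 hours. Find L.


L = lambda * W = 19.1 * 0.41 = 7.83

7.83


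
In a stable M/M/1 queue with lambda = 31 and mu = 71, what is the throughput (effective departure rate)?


For a stable queue (lambda < mu), throughput = lambda = 31 per hour

31 per hour


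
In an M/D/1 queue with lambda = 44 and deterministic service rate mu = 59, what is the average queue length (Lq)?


M/D/1: Lq = rho^2 / (2*(1-rho)) where rho = 44/59; Lq = 1.09

1.09


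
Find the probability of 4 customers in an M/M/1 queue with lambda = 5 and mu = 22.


rho = 5/22; P(n) = (1-rho)*rho^n = (1-5/22)*(5/22)^4 = 0.0021

0.0021


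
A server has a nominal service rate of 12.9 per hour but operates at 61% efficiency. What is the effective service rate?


Effective rate = mu * efficiency = 12.9 * 0.61 = 7.87 per hour

7.87 per hour


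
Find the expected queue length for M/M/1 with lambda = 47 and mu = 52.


rho = 47/52; Lq = rho^2/(1-rho) = 8.5

8.5


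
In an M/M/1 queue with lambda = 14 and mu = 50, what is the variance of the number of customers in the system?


rho = 14/50; Var(N) = rho/(1-rho)^2 = 0.54

0.54


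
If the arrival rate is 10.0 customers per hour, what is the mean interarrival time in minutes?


Mean interarrival time = 60/lambda = 60/10.0 = 6.0 minutes

6.0 minutes


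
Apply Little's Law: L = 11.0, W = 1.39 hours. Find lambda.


lambda = L / W = 11.0 / 1.39 = 7.91 per hour

7.91 per hour


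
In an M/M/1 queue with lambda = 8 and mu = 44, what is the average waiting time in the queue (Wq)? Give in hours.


rho = 8/44; Wq = rho/(mu - lambda) = 0.0051 hours

0.0051 hours


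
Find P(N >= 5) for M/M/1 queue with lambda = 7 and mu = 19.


P(N >= 5) = rho^5 = (7/19)^5 = 0.0068

0.0068


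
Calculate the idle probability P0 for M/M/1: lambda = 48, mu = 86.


P0 = 1 - rho = 1 - 48/86 = 0.4419

0.4419


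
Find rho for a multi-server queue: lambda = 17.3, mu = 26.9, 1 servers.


rho = lambda / (c * mu) = 17.3 / (1 * 26.9) = 0.6431

0.6431


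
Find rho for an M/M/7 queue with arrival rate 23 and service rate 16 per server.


rho = lambda/(c*mu) = 23/(7*16) = 0.2054

0.2054


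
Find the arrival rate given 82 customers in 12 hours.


lambda = total arrivals / time = 82 / 12 = 6.83 per hour

6.83 per hour


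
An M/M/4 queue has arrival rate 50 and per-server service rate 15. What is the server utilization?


rho = lambda/(c*mu) = 50/(4*15) = 0.8333

0.8333


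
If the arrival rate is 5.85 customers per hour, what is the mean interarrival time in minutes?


Mean interarrival time = 60/lambda = 60/5.85 = 10.26 minutes

10.26 minutes


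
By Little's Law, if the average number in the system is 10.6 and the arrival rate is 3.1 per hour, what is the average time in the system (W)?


W = L / lambda = 10.6 / 3.1 = 3.4194 hours

3.4194 hours


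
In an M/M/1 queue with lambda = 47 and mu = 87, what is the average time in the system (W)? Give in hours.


W = 1/(mu - lambda) = 1/(87 - 47) = 0.025 hours

0.025 hours


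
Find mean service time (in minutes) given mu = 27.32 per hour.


Mean service time = 60/mu = 60/27.32 = 2.2 minutes

2.2 minutes


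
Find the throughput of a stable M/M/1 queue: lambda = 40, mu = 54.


For a stable queue (lambda < mu), throughput = lambda = 40 per hour

40 per hour


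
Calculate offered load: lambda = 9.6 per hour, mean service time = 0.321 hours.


Offered load a = lambda * E[S] = 9.6 * 0.321 = 3.08 Erlangs

3.08 Erlangs


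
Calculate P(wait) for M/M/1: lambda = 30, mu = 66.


P(wait) = rho = lambda/mu = 30/66 = 0.4545

0.4545


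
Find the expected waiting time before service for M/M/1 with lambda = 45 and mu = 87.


rho = 45/87; Wq = rho/(mu - lambda) = 0.0123 hours

0.0123 hours


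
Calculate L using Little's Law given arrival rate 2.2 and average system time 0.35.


L = lambda * W = 2.2 * 0.35 = 0.77

0.77


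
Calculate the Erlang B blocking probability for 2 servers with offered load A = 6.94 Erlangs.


B(N,A) = (A^N/N!) / sum(A^k/k!, k=0..N) with N=2, A=6.94 = 0.752

0.752


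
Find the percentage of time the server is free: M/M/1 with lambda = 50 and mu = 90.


Idle fraction = (1 - rho) * 100 = (1 - 50/90) * 100 = 44.4%

44.4%


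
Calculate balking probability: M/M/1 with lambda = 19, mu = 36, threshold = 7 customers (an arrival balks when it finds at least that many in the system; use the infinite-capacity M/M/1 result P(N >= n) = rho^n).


P(N >= 7) = rho^7 = (19/36)^7 = 0.0114

0.0114


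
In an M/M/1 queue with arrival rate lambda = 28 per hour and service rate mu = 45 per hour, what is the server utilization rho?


rho = lambda/mu = 28/45 = 0.6222

0.6222


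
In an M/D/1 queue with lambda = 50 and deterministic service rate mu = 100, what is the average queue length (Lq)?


M/D/1: Lq = rho^2 / (2*(1-rho)) where rho = 50/100; Lq = 0.25

0.25


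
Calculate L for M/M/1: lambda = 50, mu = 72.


rho = 50/72; L = rho/(1-rho) = 2.27

2.27


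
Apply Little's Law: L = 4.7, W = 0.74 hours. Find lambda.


lambda = L / W = 4.7 / 0.74 = 6.35 per hour

6.35 per hour


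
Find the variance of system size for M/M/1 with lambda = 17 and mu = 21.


rho = 17/21; Var(N) = rho/(1-rho)^2 = 22.31

22.31


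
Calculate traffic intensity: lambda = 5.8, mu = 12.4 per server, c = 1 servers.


rho = lambda / (c * mu) = 5.8 / (1 * 12.4) = 0.4677

0.4677


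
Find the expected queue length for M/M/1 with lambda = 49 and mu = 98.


rho = 49/98; Lq = rho^2/(1-rho) = 0.5

0.5


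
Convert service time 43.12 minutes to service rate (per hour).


mu = 60 / avg_service_time = 60 / 43.12 = 1.39 per hour

1.39 per hour


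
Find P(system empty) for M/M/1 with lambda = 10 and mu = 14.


P0 = 1 - rho = 1 - 10/14 = 0.2857

0.2857


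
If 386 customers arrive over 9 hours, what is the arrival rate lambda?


lambda = total arrivals / time = 386 / 9 = 42.89 per hour

42.89 per hour


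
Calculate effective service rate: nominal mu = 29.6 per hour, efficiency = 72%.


Effective rate = mu * efficiency = 29.6 * 0.72 = 21.31 per hour

21.31 per hour


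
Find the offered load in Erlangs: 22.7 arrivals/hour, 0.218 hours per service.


Offered load a = lambda * E[S] = 22.7 * 0.218 = 4.95 Erlangs

4.95 Erlangs


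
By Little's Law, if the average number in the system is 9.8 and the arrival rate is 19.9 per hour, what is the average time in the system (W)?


W = L / lambda = 9.8 / 19.9 = 0.4925 hours

0.4925 hours


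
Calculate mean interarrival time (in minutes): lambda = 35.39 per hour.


Mean interarrival time = 60/lambda = 60/35.39 = 1.7 minutes

1.7 minutes


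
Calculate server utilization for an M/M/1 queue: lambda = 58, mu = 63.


rho = lambda/mu = 58/63 = 0.9206

0.9206


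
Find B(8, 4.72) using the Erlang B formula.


B(N,A) = (A^N/N!) / sum(A^k/k!, k=0..N) with N=8, A=4.72 = 0.0574

0.0574


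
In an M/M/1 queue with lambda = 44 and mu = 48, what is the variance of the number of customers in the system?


rho = 44/48; Var(N) = rho/(1-rho)^2 = 132.0

132.0


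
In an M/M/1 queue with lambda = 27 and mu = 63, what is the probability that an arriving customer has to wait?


P(wait) = rho = lambda/mu = 27/63 = 0.4286

0.4286


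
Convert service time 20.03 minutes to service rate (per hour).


mu = 60 / avg_service_time = 60 / 20.03 = 3.0 per hour

3.0 per hour


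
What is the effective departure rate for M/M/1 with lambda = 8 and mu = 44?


For a stable queue (lambda < mu), throughput = lambda = 8 per hour

8 per hour


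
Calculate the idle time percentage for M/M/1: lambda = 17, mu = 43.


Idle fraction = (1 - rho) * 100 = (1 - 17/43) * 100 = 60.5%

60.5%


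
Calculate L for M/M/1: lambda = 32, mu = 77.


rho = 32/77; L = rho/(1-rho) = 0.71

0.71


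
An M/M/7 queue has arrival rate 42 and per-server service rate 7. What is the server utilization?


rho = lambda/(c*mu) = 42/(7*7) = 0.8571

0.8571


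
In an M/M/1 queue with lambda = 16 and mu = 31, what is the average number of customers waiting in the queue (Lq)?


rho = 16/31; Lq = rho^2/(1-rho) = 0.55

0.55


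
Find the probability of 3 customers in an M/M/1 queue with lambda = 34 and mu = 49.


rho = 34/49; P(n) = (1-rho)*rho^n = (1-34/49)*(34/49)^3 = 0.1023

0.1023


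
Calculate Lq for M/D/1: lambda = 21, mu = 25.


M/D/1: Lq = rho^2 / (2*(1-rho)) where rho = 21/25; Lq = 2.21

2.21


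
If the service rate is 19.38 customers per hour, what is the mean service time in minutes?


Mean service time = 60/mu = 60/19.38 = 3.1 minutes

3.1 minutes


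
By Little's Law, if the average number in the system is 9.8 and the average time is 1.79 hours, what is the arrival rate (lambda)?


lambda = L / W = 9.8 / 1.79 = 5.47 per hour

5.47 per hour


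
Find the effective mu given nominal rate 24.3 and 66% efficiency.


Effective rate = mu * efficiency = 24.3 * 0.66 = 16.04 per hour

16.04 per hour


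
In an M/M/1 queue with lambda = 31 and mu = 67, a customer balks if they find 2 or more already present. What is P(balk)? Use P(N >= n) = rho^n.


P(N >= 2) = rho^2 = (31/67)^2 = 0.2141

0.2141


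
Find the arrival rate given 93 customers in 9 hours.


lambda = total arrivals / time = 93 / 9 = 10.33 per hour

10.33 per hour


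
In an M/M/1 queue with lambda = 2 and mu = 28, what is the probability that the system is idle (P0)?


P0 = 1 - rho = 1 - 2/28 = 0.9286

0.9286


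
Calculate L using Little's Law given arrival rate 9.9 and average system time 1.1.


L = lambda * W = 9.9 * 1.1 = 10.89

10.89


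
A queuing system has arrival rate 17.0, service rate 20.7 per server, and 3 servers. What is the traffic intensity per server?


rho = lambda / (c * mu) = 17.0 / (3 * 20.7) = 0.2738

0.2738


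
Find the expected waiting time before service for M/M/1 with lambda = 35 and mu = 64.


rho = 35/64; Wq = rho/(mu - lambda) = 0.0189 hours

0.0189 hours


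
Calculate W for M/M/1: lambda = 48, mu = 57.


W = 1/(mu - lambda) = 1/(57 - 48) = 0.1111 hours

0.1111 hours


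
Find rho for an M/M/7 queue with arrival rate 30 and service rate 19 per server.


rho = lambda/(c*mu) = 30/(7*19) = 0.2256

0.2256


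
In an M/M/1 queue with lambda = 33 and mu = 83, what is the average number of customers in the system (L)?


rho = 33/83; L = rho/(1-rho) = 0.66

0.66


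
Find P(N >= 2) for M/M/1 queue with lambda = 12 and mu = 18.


P(N >= 2) = rho^2 = (12/18)^2 = 0.4444

0.4444


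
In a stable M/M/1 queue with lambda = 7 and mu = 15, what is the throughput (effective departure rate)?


For a stable queue (lambda < mu), throughput = lambda = 7 per hour

7 per hour


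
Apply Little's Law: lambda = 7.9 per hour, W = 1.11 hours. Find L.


L = lambda * W = 7.9 * 1.11 = 8.77

8.77


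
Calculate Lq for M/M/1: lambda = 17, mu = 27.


rho = 17/27; Lq = rho^2/(1-rho) = 1.07

1.07


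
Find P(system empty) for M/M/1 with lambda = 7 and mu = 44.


P0 = 1 - rho = 1 - 7/44 = 0.8409

0.8409


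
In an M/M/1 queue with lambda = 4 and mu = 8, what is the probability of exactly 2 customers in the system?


rho = 4/8; P(n) = (1-rho)*rho^n = (1-4/8)*(4/8)^2 = 0.125

0.125


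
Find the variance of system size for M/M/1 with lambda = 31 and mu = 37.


rho = 31/37; Var(N) = rho/(1-rho)^2 = 31.86

31.86


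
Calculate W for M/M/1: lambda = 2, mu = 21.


W = 1/(mu - lambda) = 1/(21 - 2) = 0.0526 hours

0.0526 hours


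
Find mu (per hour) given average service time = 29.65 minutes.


mu = 60 / avg_service_time = 60 / 29.65 = 2.02 per hour

2.02 per hour


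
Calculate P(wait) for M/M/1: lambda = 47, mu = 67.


P(wait) = rho = lambda/mu = 47/67 = 0.7015

0.7015


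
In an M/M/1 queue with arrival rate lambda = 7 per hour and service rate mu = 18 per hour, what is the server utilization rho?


rho = lambda/mu = 7/18 = 0.3889

0.3889


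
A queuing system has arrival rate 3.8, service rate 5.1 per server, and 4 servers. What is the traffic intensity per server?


rho = lambda / (c * mu) = 3.8 / (4 * 5.1) = 0.1863

0.1863


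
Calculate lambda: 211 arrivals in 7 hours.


lambda = total arrivals / time = 211 / 7 = 30.14 per hour

30.14 per hour


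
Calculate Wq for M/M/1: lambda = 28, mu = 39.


rho = 28/39; Wq = rho/(mu - lambda) = 0.0653 hours

0.0653 hours


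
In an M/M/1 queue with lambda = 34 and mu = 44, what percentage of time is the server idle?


Idle fraction = (1 - rho) * 100 = (1 - 34/44) * 100 = 22.7%

22.7%


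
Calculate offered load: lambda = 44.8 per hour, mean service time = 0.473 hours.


Offered load a = lambda * E[S] = 44.8 * 0.473 = 21.19 Erlangs

21.19 Erlangs


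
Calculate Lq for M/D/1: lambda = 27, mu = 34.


M/D/1: Lq = rho^2 / (2*(1-rho)) where rho = 27/34; Lq = 1.53

1.53


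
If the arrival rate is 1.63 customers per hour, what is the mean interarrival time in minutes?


Mean interarrival time = 60/lambda = 60/1.63 = 36.81 minutes

36.81 minutes


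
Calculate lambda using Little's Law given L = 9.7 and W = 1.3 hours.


lambda = L / W = 9.7 / 1.3 = 7.46 per hour

7.46 per hour


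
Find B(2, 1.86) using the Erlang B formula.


B(N,A) = (A^N/N!) / sum(A^k/k!, k=0..N) with N=2, A=1.86 = 0.3769

0.3769


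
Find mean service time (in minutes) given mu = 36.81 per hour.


Mean service time = 60/mu = 60/36.81 = 1.63 minutes

1.63 minutes


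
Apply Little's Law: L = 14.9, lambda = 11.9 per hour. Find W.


W = L / lambda = 14.9 / 11.9 = 1.2521 hours

1.2521 hours


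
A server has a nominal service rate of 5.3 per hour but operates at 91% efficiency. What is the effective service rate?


Effective rate = mu * efficiency = 5.3 * 0.91 = 4.82 per hour

4.82 per hour


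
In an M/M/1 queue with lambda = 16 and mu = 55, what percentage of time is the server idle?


Idle fraction = (1 - rho) * 100 = (1 - 16/55) * 100 = 70.9%

70.9%


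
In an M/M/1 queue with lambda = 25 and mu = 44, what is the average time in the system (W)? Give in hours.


W = 1/(mu - lambda) = 1/(44 - 25) = 0.0526 hours

0.0526 hours


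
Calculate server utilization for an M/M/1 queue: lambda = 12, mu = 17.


rho = lambda/mu = 12/17 = 0.7059

0.7059


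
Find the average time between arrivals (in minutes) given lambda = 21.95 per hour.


Mean interarrival time = 60/lambda = 60/21.95 = 2.73 minutes

2.73 minutes


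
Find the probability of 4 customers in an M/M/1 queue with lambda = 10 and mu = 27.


rho = 10/27; P(n) = (1-rho)*rho^n = (1-10/27)*(10/27)^4 = 0.0118

0.0118


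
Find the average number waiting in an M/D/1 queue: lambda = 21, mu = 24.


M/D/1: Lq = rho^2 / (2*(1-rho)) where rho = 21/24; Lq = 3.06

3.06


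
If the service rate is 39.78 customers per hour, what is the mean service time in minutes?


Mean service time = 60/mu = 60/39.78 = 1.51 minutes

1.51 minutes


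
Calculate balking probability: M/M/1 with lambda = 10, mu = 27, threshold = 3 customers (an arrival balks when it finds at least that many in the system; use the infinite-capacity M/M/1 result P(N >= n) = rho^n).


P(N >= 3) = rho^3 = (10/27)^3 = 0.0508

0.0508


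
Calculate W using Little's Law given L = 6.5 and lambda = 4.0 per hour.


W = L / lambda = 6.5 / 4.0 = 1.625 hours

1.625 hours


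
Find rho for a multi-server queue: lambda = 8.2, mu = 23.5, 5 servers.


rho = lambda / (c * mu) = 8.2 / (5 * 23.5) = 0.0698

0.0698


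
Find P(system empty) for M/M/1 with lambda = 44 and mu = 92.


P0 = 1 - rho = 1 - 44/92 = 0.5217

0.5217
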